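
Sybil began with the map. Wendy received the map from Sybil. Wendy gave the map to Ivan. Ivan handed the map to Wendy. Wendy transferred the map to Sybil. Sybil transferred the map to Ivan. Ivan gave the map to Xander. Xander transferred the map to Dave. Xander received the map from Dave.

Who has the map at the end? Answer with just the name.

Answer: Xander

Derivation:
Tracking the map through each event:
Start: Sybil has the map.
After event 1: Wendy has the map.
After event 2: Ivan has the map.
After event 3: Wendy has the map.
After event 4: Sybil has the map.
After event 5: Ivan has the map.
After event 6: Xander has the map.
After event 7: Dave has the map.
After event 8: Xander has the map.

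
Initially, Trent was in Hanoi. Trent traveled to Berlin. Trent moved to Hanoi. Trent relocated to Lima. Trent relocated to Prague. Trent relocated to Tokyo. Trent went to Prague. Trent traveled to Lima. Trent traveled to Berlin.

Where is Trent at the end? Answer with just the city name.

Answer: Berlin

Derivation:
Tracking Trent's location:
Start: Trent is in Hanoi.
After move 1: Hanoi -> Berlin. Trent is in Berlin.
After move 2: Berlin -> Hanoi. Trent is in Hanoi.
After move 3: Hanoi -> Lima. Trent is in Lima.
After move 4: Lima -> Prague. Trent is in Prague.
After move 5: Prague -> Tokyo. Trent is in Tokyo.
After move 6: Tokyo -> Prague. Trent is in Prague.
After move 7: Prague -> Lima. Trent is in Lima.
After move 8: Lima -> Berlin. Trent is in Berlin.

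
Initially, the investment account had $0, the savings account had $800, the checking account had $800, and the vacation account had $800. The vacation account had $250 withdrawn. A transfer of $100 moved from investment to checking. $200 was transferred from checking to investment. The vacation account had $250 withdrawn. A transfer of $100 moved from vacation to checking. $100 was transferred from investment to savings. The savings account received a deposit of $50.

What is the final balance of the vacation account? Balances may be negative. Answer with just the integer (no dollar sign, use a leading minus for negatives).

Answer: 200

Derivation:
Tracking account balances step by step:
Start: investment=0, savings=800, checking=800, vacation=800
Event 1 (withdraw 250 from vacation): vacation: 800 - 250 = 550. Balances: investment=0, savings=800, checking=800, vacation=550
Event 2 (transfer 100 investment -> checking): investment: 0 - 100 = -100, checking: 800 + 100 = 900. Balances: investment=-100, savings=800, checking=900, vacation=550
Event 3 (transfer 200 checking -> investment): checking: 900 - 200 = 700, investment: -100 + 200 = 100. Balances: investment=100, savings=800, checking=700, vacation=550
Event 4 (withdraw 250 from vacation): vacation: 550 - 250 = 300. Balances: investment=100, savings=800, checking=700, vacation=300
Event 5 (transfer 100 vacation -> checking): vacation: 300 - 100 = 200, checking: 700 + 100 = 800. Balances: investment=100, savings=800, checking=800, vacation=200
Event 6 (transfer 100 investment -> savings): investment: 100 - 100 = 0, savings: 800 + 100 = 900. Balances: investment=0, savings=900, checking=800, vacation=200
Event 7 (deposit 50 to savings): savings: 900 + 50 = 950. Balances: investment=0, savings=950, checking=800, vacation=200

Final balance of vacation: 200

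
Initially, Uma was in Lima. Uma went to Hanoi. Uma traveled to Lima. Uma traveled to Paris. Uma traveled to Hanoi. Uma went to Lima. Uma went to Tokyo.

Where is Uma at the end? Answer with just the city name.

Tracking Uma's location:
Start: Uma is in Lima.
After move 1: Lima -> Hanoi. Uma is in Hanoi.
After move 2: Hanoi -> Lima. Uma is in Lima.
After move 3: Lima -> Paris. Uma is in Paris.
After move 4: Paris -> Hanoi. Uma is in Hanoi.
After move 5: Hanoi -> Lima. Uma is in Lima.
After move 6: Lima -> Tokyo. Uma is in Tokyo.

Answer: Tokyo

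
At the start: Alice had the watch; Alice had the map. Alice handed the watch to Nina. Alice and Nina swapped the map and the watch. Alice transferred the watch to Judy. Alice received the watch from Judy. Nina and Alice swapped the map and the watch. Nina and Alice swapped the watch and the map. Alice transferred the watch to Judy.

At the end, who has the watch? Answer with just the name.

Answer: Judy

Derivation:
Tracking all object holders:
Start: watch:Alice, map:Alice
Event 1 (give watch: Alice -> Nina). State: watch:Nina, map:Alice
Event 2 (swap map<->watch: now map:Nina, watch:Alice). State: watch:Alice, map:Nina
Event 3 (give watch: Alice -> Judy). State: watch:Judy, map:Nina
Event 4 (give watch: Judy -> Alice). State: watch:Alice, map:Nina
Event 5 (swap map<->watch: now map:Alice, watch:Nina). State: watch:Nina, map:Alice
Event 6 (swap watch<->map: now watch:Alice, map:Nina). State: watch:Alice, map:Nina
Event 7 (give watch: Alice -> Judy). State: watch:Judy, map:Nina

Final state: watch:Judy, map:Nina
The watch is held by Judy.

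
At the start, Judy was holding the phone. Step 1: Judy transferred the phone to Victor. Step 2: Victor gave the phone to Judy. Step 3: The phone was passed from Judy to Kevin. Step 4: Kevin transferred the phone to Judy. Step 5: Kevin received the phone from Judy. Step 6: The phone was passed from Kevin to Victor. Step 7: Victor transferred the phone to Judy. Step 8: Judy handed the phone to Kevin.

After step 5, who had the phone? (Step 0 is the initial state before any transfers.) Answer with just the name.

Tracking the phone holder through step 5:
After step 0 (start): Judy
After step 1: Victor
After step 2: Judy
After step 3: Kevin
After step 4: Judy
After step 5: Kevin

At step 5, the holder is Kevin.

Answer: Kevin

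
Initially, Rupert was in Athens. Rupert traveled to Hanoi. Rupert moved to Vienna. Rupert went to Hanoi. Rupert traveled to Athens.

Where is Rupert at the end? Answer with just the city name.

Tracking Rupert's location:
Start: Rupert is in Athens.
After move 1: Athens -> Hanoi. Rupert is in Hanoi.
After move 2: Hanoi -> Vienna. Rupert is in Vienna.
After move 3: Vienna -> Hanoi. Rupert is in Hanoi.
After move 4: Hanoi -> Athens. Rupert is in Athens.

Answer: Athens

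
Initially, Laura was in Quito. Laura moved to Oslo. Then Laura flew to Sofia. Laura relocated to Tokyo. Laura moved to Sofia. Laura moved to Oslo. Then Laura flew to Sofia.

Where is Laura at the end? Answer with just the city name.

Answer: Sofia

Derivation:
Tracking Laura's location:
Start: Laura is in Quito.
After move 1: Quito -> Oslo. Laura is in Oslo.
After move 2: Oslo -> Sofia. Laura is in Sofia.
After move 3: Sofia -> Tokyo. Laura is in Tokyo.
After move 4: Tokyo -> Sofia. Laura is in Sofia.
After move 5: Sofia -> Oslo. Laura is in Oslo.
After move 6: Oslo -> Sofia. Laura is in Sofia.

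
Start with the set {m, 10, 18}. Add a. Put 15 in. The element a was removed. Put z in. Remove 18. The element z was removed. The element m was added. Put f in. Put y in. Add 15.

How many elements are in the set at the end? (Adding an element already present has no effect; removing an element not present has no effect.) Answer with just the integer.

Tracking the set through each operation:
Start: {10, 18, m}
Event 1 (add a): added. Set: {10, 18, a, m}
Event 2 (add 15): added. Set: {10, 15, 18, a, m}
Event 3 (remove a): removed. Set: {10, 15, 18, m}
Event 4 (add z): added. Set: {10, 15, 18, m, z}
Event 5 (remove 18): removed. Set: {10, 15, m, z}
Event 6 (remove z): removed. Set: {10, 15, m}
Event 7 (add m): already present, no change. Set: {10, 15, m}
Event 8 (add f): added. Set: {10, 15, f, m}
Event 9 (add y): added. Set: {10, 15, f, m, y}
Event 10 (add 15): already present, no change. Set: {10, 15, f, m, y}

Final set: {10, 15, f, m, y} (size 5)

Answer: 5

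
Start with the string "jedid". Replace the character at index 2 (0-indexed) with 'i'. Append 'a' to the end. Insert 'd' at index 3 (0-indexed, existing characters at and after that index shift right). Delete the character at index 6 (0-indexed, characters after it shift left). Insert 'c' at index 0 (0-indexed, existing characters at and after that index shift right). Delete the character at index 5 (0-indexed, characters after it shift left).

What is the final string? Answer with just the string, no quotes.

Applying each edit step by step:
Start: "jedid"
Op 1 (replace idx 2: 'd' -> 'i'): "jedid" -> "jeiid"
Op 2 (append 'a'): "jeiid" -> "jeiida"
Op 3 (insert 'd' at idx 3): "jeiida" -> "jeidida"
Op 4 (delete idx 6 = 'a'): "jeidida" -> "jeidid"
Op 5 (insert 'c' at idx 0): "jeidid" -> "cjeidid"
Op 6 (delete idx 5 = 'i'): "cjeidid" -> "cjeidd"

Answer: cjeidd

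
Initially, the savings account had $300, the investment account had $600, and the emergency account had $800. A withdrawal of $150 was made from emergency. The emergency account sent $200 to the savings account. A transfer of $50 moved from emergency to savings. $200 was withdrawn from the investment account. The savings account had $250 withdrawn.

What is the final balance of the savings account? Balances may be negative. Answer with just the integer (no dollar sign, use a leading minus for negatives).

Answer: 300

Derivation:
Tracking account balances step by step:
Start: savings=300, investment=600, emergency=800
Event 1 (withdraw 150 from emergency): emergency: 800 - 150 = 650. Balances: savings=300, investment=600, emergency=650
Event 2 (transfer 200 emergency -> savings): emergency: 650 - 200 = 450, savings: 300 + 200 = 500. Balances: savings=500, investment=600, emergency=450
Event 3 (transfer 50 emergency -> savings): emergency: 450 - 50 = 400, savings: 500 + 50 = 550. Balances: savings=550, investment=600, emergency=400
Event 4 (withdraw 200 from investment): investment: 600 - 200 = 400. Balances: savings=550, investment=400, emergency=400
Event 5 (withdraw 250 from savings): savings: 550 - 250 = 300. Balances: savings=300, investment=400, emergency=400

Final balance of savings: 300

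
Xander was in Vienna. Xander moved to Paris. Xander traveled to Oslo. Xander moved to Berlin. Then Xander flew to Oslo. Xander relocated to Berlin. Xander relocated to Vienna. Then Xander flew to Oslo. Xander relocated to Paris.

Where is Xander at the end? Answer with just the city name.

Tracking Xander's location:
Start: Xander is in Vienna.
After move 1: Vienna -> Paris. Xander is in Paris.
After move 2: Paris -> Oslo. Xander is in Oslo.
After move 3: Oslo -> Berlin. Xander is in Berlin.
After move 4: Berlin -> Oslo. Xander is in Oslo.
After move 5: Oslo -> Berlin. Xander is in Berlin.
After move 6: Berlin -> Vienna. Xander is in Vienna.
After move 7: Vienna -> Oslo. Xander is in Oslo.
After move 8: Oslo -> Paris. Xander is in Paris.

Answer: Paris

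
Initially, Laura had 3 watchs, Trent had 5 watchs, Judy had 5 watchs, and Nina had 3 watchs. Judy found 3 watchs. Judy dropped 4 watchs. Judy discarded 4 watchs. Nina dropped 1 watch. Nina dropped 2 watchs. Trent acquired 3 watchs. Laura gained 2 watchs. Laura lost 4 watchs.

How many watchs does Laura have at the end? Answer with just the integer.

Tracking counts step by step:
Start: Laura=3, Trent=5, Judy=5, Nina=3
Event 1 (Judy +3): Judy: 5 -> 8. State: Laura=3, Trent=5, Judy=8, Nina=3
Event 2 (Judy -4): Judy: 8 -> 4. State: Laura=3, Trent=5, Judy=4, Nina=3
Event 3 (Judy -4): Judy: 4 -> 0. State: Laura=3, Trent=5, Judy=0, Nina=3
Event 4 (Nina -1): Nina: 3 -> 2. State: Laura=3, Trent=5, Judy=0, Nina=2
Event 5 (Nina -2): Nina: 2 -> 0. State: Laura=3, Trent=5, Judy=0, Nina=0
Event 6 (Trent +3): Trent: 5 -> 8. State: Laura=3, Trent=8, Judy=0, Nina=0
Event 7 (Laura +2): Laura: 3 -> 5. State: Laura=5, Trent=8, Judy=0, Nina=0
Event 8 (Laura -4): Laura: 5 -> 1. State: Laura=1, Trent=8, Judy=0, Nina=0

Laura's final count: 1

Answer: 1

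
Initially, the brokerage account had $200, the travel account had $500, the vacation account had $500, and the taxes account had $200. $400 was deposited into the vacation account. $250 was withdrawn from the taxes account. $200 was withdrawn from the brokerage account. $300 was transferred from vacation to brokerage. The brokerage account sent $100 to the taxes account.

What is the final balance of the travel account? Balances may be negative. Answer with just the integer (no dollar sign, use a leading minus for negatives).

Tracking account balances step by step:
Start: brokerage=200, travel=500, vacation=500, taxes=200
Event 1 (deposit 400 to vacation): vacation: 500 + 400 = 900. Balances: brokerage=200, travel=500, vacation=900, taxes=200
Event 2 (withdraw 250 from taxes): taxes: 200 - 250 = -50. Balances: brokerage=200, travel=500, vacation=900, taxes=-50
Event 3 (withdraw 200 from brokerage): brokerage: 200 - 200 = 0. Balances: brokerage=0, travel=500, vacation=900, taxes=-50
Event 4 (transfer 300 vacation -> brokerage): vacation: 900 - 300 = 600, brokerage: 0 + 300 = 300. Balances: brokerage=300, travel=500, vacation=600, taxes=-50
Event 5 (transfer 100 brokerage -> taxes): brokerage: 300 - 100 = 200, taxes: -50 + 100 = 50. Balances: brokerage=200, travel=500, vacation=600, taxes=50

Final balance of travel: 500

Answer: 500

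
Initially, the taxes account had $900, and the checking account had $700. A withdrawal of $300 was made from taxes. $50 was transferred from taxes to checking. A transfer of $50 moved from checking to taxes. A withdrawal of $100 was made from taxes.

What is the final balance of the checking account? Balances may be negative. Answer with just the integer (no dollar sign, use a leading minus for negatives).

Tracking account balances step by step:
Start: taxes=900, checking=700
Event 1 (withdraw 300 from taxes): taxes: 900 - 300 = 600. Balances: taxes=600, checking=700
Event 2 (transfer 50 taxes -> checking): taxes: 600 - 50 = 550, checking: 700 + 50 = 750. Balances: taxes=550, checking=750
Event 3 (transfer 50 checking -> taxes): checking: 750 - 50 = 700, taxes: 550 + 50 = 600. Balances: taxes=600, checking=700
Event 4 (withdraw 100 from taxes): taxes: 600 - 100 = 500. Balances: taxes=500, checking=700

Final balance of checking: 700

Answer: 700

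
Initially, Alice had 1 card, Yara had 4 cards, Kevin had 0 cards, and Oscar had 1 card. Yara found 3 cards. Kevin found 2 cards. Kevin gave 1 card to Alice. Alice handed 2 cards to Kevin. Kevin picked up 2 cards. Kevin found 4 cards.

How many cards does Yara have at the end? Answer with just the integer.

Answer: 7

Derivation:
Tracking counts step by step:
Start: Alice=1, Yara=4, Kevin=0, Oscar=1
Event 1 (Yara +3): Yara: 4 -> 7. State: Alice=1, Yara=7, Kevin=0, Oscar=1
Event 2 (Kevin +2): Kevin: 0 -> 2. State: Alice=1, Yara=7, Kevin=2, Oscar=1
Event 3 (Kevin -> Alice, 1): Kevin: 2 -> 1, Alice: 1 -> 2. State: Alice=2, Yara=7, Kevin=1, Oscar=1
Event 4 (Alice -> Kevin, 2): Alice: 2 -> 0, Kevin: 1 -> 3. State: Alice=0, Yara=7, Kevin=3, Oscar=1
Event 5 (Kevin +2): Kevin: 3 -> 5. State: Alice=0, Yara=7, Kevin=5, Oscar=1
Event 6 (Kevin +4): Kevin: 5 -> 9. State: Alice=0, Yara=7, Kevin=9, Oscar=1

Yara's final count: 7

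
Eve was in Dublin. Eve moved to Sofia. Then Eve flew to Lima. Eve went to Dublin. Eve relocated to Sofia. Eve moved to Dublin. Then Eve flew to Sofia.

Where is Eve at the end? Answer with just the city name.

Tracking Eve's location:
Start: Eve is in Dublin.
After move 1: Dublin -> Sofia. Eve is in Sofia.
After move 2: Sofia -> Lima. Eve is in Lima.
After move 3: Lima -> Dublin. Eve is in Dublin.
After move 4: Dublin -> Sofia. Eve is in Sofia.
After move 5: Sofia -> Dublin. Eve is in Dublin.
After move 6: Dublin -> Sofia. Eve is in Sofia.

Answer: Sofia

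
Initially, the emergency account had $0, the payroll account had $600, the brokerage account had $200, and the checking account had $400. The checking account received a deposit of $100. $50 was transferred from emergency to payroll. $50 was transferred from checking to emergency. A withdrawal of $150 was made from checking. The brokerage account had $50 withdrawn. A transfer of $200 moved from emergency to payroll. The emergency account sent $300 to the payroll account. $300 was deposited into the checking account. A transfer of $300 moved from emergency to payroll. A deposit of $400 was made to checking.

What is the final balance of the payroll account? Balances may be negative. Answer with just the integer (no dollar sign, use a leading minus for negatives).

Answer: 1450

Derivation:
Tracking account balances step by step:
Start: emergency=0, payroll=600, brokerage=200, checking=400
Event 1 (deposit 100 to checking): checking: 400 + 100 = 500. Balances: emergency=0, payroll=600, brokerage=200, checking=500
Event 2 (transfer 50 emergency -> payroll): emergency: 0 - 50 = -50, payroll: 600 + 50 = 650. Balances: emergency=-50, payroll=650, brokerage=200, checking=500
Event 3 (transfer 50 checking -> emergency): checking: 500 - 50 = 450, emergency: -50 + 50 = 0. Balances: emergency=0, payroll=650, brokerage=200, checking=450
Event 4 (withdraw 150 from checking): checking: 450 - 150 = 300. Balances: emergency=0, payroll=650, brokerage=200, checking=300
Event 5 (withdraw 50 from brokerage): brokerage: 200 - 50 = 150. Balances: emergency=0, payroll=650, brokerage=150, checking=300
Event 6 (transfer 200 emergency -> payroll): emergency: 0 - 200 = -200, payroll: 650 + 200 = 850. Balances: emergency=-200, payroll=850, brokerage=150, checking=300
Event 7 (transfer 300 emergency -> payroll): emergency: -200 - 300 = -500, payroll: 850 + 300 = 1150. Balances: emergency=-500, payroll=1150, brokerage=150, checking=300
Event 8 (deposit 300 to checking): checking: 300 + 300 = 600. Balances: emergency=-500, payroll=1150, brokerage=150, checking=600
Event 9 (transfer 300 emergency -> payroll): emergency: -500 - 300 = -800, payroll: 1150 + 300 = 1450. Balances: emergency=-800, payroll=1450, brokerage=150, checking=600
Event 10 (deposit 400 to checking): checking: 600 + 400 = 1000. Balances: emergency=-800, payroll=1450, brokerage=150, checking=1000

Final balance of payroll: 1450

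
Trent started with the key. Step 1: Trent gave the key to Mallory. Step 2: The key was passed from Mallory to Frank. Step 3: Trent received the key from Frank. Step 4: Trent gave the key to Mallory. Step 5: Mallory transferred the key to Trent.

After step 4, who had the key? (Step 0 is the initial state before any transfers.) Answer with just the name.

Answer: Mallory

Derivation:
Tracking the key holder through step 4:
After step 0 (start): Trent
After step 1: Mallory
After step 2: Frank
After step 3: Trent
After step 4: Mallory

At step 4, the holder is Mallory.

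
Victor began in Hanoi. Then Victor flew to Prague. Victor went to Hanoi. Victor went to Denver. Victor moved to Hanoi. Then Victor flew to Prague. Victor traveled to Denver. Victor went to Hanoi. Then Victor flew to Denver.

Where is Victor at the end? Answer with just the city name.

Tracking Victor's location:
Start: Victor is in Hanoi.
After move 1: Hanoi -> Prague. Victor is in Prague.
After move 2: Prague -> Hanoi. Victor is in Hanoi.
After move 3: Hanoi -> Denver. Victor is in Denver.
After move 4: Denver -> Hanoi. Victor is in Hanoi.
After move 5: Hanoi -> Prague. Victor is in Prague.
After move 6: Prague -> Denver. Victor is in Denver.
After move 7: Denver -> Hanoi. Victor is in Hanoi.
After move 8: Hanoi -> Denver. Victor is in Denver.

Answer: Denver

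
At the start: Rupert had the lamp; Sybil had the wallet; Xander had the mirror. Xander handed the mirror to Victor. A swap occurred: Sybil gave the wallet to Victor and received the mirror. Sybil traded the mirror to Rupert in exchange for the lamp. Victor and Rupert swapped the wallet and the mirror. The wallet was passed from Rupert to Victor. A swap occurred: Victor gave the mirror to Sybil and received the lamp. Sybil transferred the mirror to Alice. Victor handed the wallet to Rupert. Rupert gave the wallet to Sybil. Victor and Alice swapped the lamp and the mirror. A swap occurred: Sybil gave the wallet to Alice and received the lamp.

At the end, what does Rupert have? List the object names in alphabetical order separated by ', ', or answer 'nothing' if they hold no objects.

Answer: nothing

Derivation:
Tracking all object holders:
Start: lamp:Rupert, wallet:Sybil, mirror:Xander
Event 1 (give mirror: Xander -> Victor). State: lamp:Rupert, wallet:Sybil, mirror:Victor
Event 2 (swap wallet<->mirror: now wallet:Victor, mirror:Sybil). State: lamp:Rupert, wallet:Victor, mirror:Sybil
Event 3 (swap mirror<->lamp: now mirror:Rupert, lamp:Sybil). State: lamp:Sybil, wallet:Victor, mirror:Rupert
Event 4 (swap wallet<->mirror: now wallet:Rupert, mirror:Victor). State: lamp:Sybil, wallet:Rupert, mirror:Victor
Event 5 (give wallet: Rupert -> Victor). State: lamp:Sybil, wallet:Victor, mirror:Victor
Event 6 (swap mirror<->lamp: now mirror:Sybil, lamp:Victor). State: lamp:Victor, wallet:Victor, mirror:Sybil
Event 7 (give mirror: Sybil -> Alice). State: lamp:Victor, wallet:Victor, mirror:Alice
Event 8 (give wallet: Victor -> Rupert). State: lamp:Victor, wallet:Rupert, mirror:Alice
Event 9 (give wallet: Rupert -> Sybil). State: lamp:Victor, wallet:Sybil, mirror:Alice
Event 10 (swap lamp<->mirror: now lamp:Alice, mirror:Victor). State: lamp:Alice, wallet:Sybil, mirror:Victor
Event 11 (swap wallet<->lamp: now wallet:Alice, lamp:Sybil). State: lamp:Sybil, wallet:Alice, mirror:Victor

Final state: lamp:Sybil, wallet:Alice, mirror:Victor
Rupert holds: (nothing).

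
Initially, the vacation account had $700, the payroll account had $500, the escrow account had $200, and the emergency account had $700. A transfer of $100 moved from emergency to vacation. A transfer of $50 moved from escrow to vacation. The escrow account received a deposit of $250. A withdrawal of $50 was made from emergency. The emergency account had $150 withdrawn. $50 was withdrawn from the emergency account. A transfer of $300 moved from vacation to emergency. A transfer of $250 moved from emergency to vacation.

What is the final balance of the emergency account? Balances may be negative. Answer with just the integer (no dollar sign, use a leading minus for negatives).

Answer: 400

Derivation:
Tracking account balances step by step:
Start: vacation=700, payroll=500, escrow=200, emergency=700
Event 1 (transfer 100 emergency -> vacation): emergency: 700 - 100 = 600, vacation: 700 + 100 = 800. Balances: vacation=800, payroll=500, escrow=200, emergency=600
Event 2 (transfer 50 escrow -> vacation): escrow: 200 - 50 = 150, vacation: 800 + 50 = 850. Balances: vacation=850, payroll=500, escrow=150, emergency=600
Event 3 (deposit 250 to escrow): escrow: 150 + 250 = 400. Balances: vacation=850, payroll=500, escrow=400, emergency=600
Event 4 (withdraw 50 from emergency): emergency: 600 - 50 = 550. Balances: vacation=850, payroll=500, escrow=400, emergency=550
Event 5 (withdraw 150 from emergency): emergency: 550 - 150 = 400. Balances: vacation=850, payroll=500, escrow=400, emergency=400
Event 6 (withdraw 50 from emergency): emergency: 400 - 50 = 350. Balances: vacation=850, payroll=500, escrow=400, emergency=350
Event 7 (transfer 300 vacation -> emergency): vacation: 850 - 300 = 550, emergency: 350 + 300 = 650. Balances: vacation=550, payroll=500, escrow=400, emergency=650
Event 8 (transfer 250 emergency -> vacation): emergency: 650 - 250 = 400, vacation: 550 + 250 = 800. Balances: vacation=800, payroll=500, escrow=400, emergency=400

Final balance of emergency: 400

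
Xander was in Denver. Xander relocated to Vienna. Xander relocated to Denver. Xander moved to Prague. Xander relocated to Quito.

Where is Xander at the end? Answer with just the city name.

Tracking Xander's location:
Start: Xander is in Denver.
After move 1: Denver -> Vienna. Xander is in Vienna.
After move 2: Vienna -> Denver. Xander is in Denver.
After move 3: Denver -> Prague. Xander is in Prague.
After move 4: Prague -> Quito. Xander is in Quito.

Answer: Quito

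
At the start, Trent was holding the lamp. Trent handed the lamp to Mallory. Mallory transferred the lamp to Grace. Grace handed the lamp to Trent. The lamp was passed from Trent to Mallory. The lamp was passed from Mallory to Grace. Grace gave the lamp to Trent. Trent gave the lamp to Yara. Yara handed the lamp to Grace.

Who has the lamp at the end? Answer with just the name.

Tracking the lamp through each event:
Start: Trent has the lamp.
After event 1: Mallory has the lamp.
After event 2: Grace has the lamp.
After event 3: Trent has the lamp.
After event 4: Mallory has the lamp.
After event 5: Grace has the lamp.
After event 6: Trent has the lamp.
After event 7: Yara has the lamp.
After event 8: Grace has the lamp.

Answer: Grace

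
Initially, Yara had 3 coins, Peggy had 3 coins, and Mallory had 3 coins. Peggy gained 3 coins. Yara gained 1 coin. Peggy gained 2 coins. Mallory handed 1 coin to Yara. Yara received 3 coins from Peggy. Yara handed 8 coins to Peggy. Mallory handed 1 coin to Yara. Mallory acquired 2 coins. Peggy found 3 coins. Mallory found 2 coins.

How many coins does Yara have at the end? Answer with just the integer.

Answer: 1

Derivation:
Tracking counts step by step:
Start: Yara=3, Peggy=3, Mallory=3
Event 1 (Peggy +3): Peggy: 3 -> 6. State: Yara=3, Peggy=6, Mallory=3
Event 2 (Yara +1): Yara: 3 -> 4. State: Yara=4, Peggy=6, Mallory=3
Event 3 (Peggy +2): Peggy: 6 -> 8. State: Yara=4, Peggy=8, Mallory=3
Event 4 (Mallory -> Yara, 1): Mallory: 3 -> 2, Yara: 4 -> 5. State: Yara=5, Peggy=8, Mallory=2
Event 5 (Peggy -> Yara, 3): Peggy: 8 -> 5, Yara: 5 -> 8. State: Yara=8, Peggy=5, Mallory=2
Event 6 (Yara -> Peggy, 8): Yara: 8 -> 0, Peggy: 5 -> 13. State: Yara=0, Peggy=13, Mallory=2
Event 7 (Mallory -> Yara, 1): Mallory: 2 -> 1, Yara: 0 -> 1. State: Yara=1, Peggy=13, Mallory=1
Event 8 (Mallory +2): Mallory: 1 -> 3. State: Yara=1, Peggy=13, Mallory=3
Event 9 (Peggy +3): Peggy: 13 -> 16. State: Yara=1, Peggy=16, Mallory=3
Event 10 (Mallory +2): Mallory: 3 -> 5. State: Yara=1, Peggy=16, Mallory=5

Yara's final count: 1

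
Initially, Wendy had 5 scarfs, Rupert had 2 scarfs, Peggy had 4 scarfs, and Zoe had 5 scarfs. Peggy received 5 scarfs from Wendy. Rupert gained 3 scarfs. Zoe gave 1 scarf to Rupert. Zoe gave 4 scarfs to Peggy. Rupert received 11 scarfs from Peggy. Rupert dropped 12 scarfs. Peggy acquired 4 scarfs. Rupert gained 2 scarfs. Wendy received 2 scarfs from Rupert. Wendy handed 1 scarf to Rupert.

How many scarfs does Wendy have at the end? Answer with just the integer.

Tracking counts step by step:
Start: Wendy=5, Rupert=2, Peggy=4, Zoe=5
Event 1 (Wendy -> Peggy, 5): Wendy: 5 -> 0, Peggy: 4 -> 9. State: Wendy=0, Rupert=2, Peggy=9, Zoe=5
Event 2 (Rupert +3): Rupert: 2 -> 5. State: Wendy=0, Rupert=5, Peggy=9, Zoe=5
Event 3 (Zoe -> Rupert, 1): Zoe: 5 -> 4, Rupert: 5 -> 6. State: Wendy=0, Rupert=6, Peggy=9, Zoe=4
Event 4 (Zoe -> Peggy, 4): Zoe: 4 -> 0, Peggy: 9 -> 13. State: Wendy=0, Rupert=6, Peggy=13, Zoe=0
Event 5 (Peggy -> Rupert, 11): Peggy: 13 -> 2, Rupert: 6 -> 17. State: Wendy=0, Rupert=17, Peggy=2, Zoe=0
Event 6 (Rupert -12): Rupert: 17 -> 5. State: Wendy=0, Rupert=5, Peggy=2, Zoe=0
Event 7 (Peggy +4): Peggy: 2 -> 6. State: Wendy=0, Rupert=5, Peggy=6, Zoe=0
Event 8 (Rupert +2): Rupert: 5 -> 7. State: Wendy=0, Rupert=7, Peggy=6, Zoe=0
Event 9 (Rupert -> Wendy, 2): Rupert: 7 -> 5, Wendy: 0 -> 2. State: Wendy=2, Rupert=5, Peggy=6, Zoe=0
Event 10 (Wendy -> Rupert, 1): Wendy: 2 -> 1, Rupert: 5 -> 6. State: Wendy=1, Rupert=6, Peggy=6, Zoe=0

Wendy's final count: 1

Answer: 1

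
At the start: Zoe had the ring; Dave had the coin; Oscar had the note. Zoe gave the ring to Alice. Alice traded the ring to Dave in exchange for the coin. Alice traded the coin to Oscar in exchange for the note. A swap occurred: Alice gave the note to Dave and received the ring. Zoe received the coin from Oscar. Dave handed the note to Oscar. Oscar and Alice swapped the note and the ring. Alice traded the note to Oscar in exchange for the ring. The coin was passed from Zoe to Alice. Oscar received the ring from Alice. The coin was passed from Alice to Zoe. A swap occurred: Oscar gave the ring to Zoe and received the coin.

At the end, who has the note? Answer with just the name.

Answer: Oscar

Derivation:
Tracking all object holders:
Start: ring:Zoe, coin:Dave, note:Oscar
Event 1 (give ring: Zoe -> Alice). State: ring:Alice, coin:Dave, note:Oscar
Event 2 (swap ring<->coin: now ring:Dave, coin:Alice). State: ring:Dave, coin:Alice, note:Oscar
Event 3 (swap coin<->note: now coin:Oscar, note:Alice). State: ring:Dave, coin:Oscar, note:Alice
Event 4 (swap note<->ring: now note:Dave, ring:Alice). State: ring:Alice, coin:Oscar, note:Dave
Event 5 (give coin: Oscar -> Zoe). State: ring:Alice, coin:Zoe, note:Dave
Event 6 (give note: Dave -> Oscar). State: ring:Alice, coin:Zoe, note:Oscar
Event 7 (swap note<->ring: now note:Alice, ring:Oscar). State: ring:Oscar, coin:Zoe, note:Alice
Event 8 (swap note<->ring: now note:Oscar, ring:Alice). State: ring:Alice, coin:Zoe, note:Oscar
Event 9 (give coin: Zoe -> Alice). State: ring:Alice, coin:Alice, note:Oscar
Event 10 (give ring: Alice -> Oscar). State: ring:Oscar, coin:Alice, note:Oscar
Event 11 (give coin: Alice -> Zoe). State: ring:Oscar, coin:Zoe, note:Oscar
Event 12 (swap ring<->coin: now ring:Zoe, coin:Oscar). State: ring:Zoe, coin:Oscar, note:Oscar

Final state: ring:Zoe, coin:Oscar, note:Oscar
The note is held by Oscar.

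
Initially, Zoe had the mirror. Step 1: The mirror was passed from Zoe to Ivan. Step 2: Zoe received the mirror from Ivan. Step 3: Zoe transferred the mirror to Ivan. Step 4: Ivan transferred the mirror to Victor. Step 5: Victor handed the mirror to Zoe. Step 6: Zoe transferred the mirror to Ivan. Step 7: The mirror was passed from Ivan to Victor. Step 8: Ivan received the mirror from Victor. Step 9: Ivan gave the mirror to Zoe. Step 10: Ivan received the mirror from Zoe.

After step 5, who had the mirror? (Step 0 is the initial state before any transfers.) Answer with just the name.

Answer: Zoe

Derivation:
Tracking the mirror holder through step 5:
After step 0 (start): Zoe
After step 1: Ivan
After step 2: Zoe
After step 3: Ivan
After step 4: Victor
After step 5: Zoe

At step 5, the holder is Zoe.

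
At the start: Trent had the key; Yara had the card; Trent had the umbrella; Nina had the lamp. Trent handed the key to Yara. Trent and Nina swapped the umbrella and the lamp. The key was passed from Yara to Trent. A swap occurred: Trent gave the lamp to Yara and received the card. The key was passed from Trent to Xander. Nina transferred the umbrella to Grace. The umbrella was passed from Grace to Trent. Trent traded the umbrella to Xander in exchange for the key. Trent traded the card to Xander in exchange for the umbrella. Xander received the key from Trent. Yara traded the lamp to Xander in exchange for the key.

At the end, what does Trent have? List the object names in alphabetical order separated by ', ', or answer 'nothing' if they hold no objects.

Tracking all object holders:
Start: key:Trent, card:Yara, umbrella:Trent, lamp:Nina
Event 1 (give key: Trent -> Yara). State: key:Yara, card:Yara, umbrella:Trent, lamp:Nina
Event 2 (swap umbrella<->lamp: now umbrella:Nina, lamp:Trent). State: key:Yara, card:Yara, umbrella:Nina, lamp:Trent
Event 3 (give key: Yara -> Trent). State: key:Trent, card:Yara, umbrella:Nina, lamp:Trent
Event 4 (swap lamp<->card: now lamp:Yara, card:Trent). State: key:Trent, card:Trent, umbrella:Nina, lamp:Yara
Event 5 (give key: Trent -> Xander). State: key:Xander, card:Trent, umbrella:Nina, lamp:Yara
Event 6 (give umbrella: Nina -> Grace). State: key:Xander, card:Trent, umbrella:Grace, lamp:Yara
Event 7 (give umbrella: Grace -> Trent). State: key:Xander, card:Trent, umbrella:Trent, lamp:Yara
Event 8 (swap umbrella<->key: now umbrella:Xander, key:Trent). State: key:Trent, card:Trent, umbrella:Xander, lamp:Yara
Event 9 (swap card<->umbrella: now card:Xander, umbrella:Trent). State: key:Trent, card:Xander, umbrella:Trent, lamp:Yara
Event 10 (give key: Trent -> Xander). State: key:Xander, card:Xander, umbrella:Trent, lamp:Yara
Event 11 (swap lamp<->key: now lamp:Xander, key:Yara). State: key:Yara, card:Xander, umbrella:Trent, lamp:Xander

Final state: key:Yara, card:Xander, umbrella:Trent, lamp:Xander
Trent holds: umbrella.

Answer: umbrella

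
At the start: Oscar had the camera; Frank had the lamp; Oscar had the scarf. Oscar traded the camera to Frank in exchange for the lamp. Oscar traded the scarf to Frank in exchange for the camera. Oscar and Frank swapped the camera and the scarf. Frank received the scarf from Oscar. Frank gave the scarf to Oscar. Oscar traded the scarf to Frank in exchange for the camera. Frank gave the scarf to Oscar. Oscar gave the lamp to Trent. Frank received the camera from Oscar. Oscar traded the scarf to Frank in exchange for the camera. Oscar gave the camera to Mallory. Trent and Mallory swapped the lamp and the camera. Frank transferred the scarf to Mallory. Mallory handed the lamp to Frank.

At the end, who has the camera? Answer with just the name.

Tracking all object holders:
Start: camera:Oscar, lamp:Frank, scarf:Oscar
Event 1 (swap camera<->lamp: now camera:Frank, lamp:Oscar). State: camera:Frank, lamp:Oscar, scarf:Oscar
Event 2 (swap scarf<->camera: now scarf:Frank, camera:Oscar). State: camera:Oscar, lamp:Oscar, scarf:Frank
Event 3 (swap camera<->scarf: now camera:Frank, scarf:Oscar). State: camera:Frank, lamp:Oscar, scarf:Oscar
Event 4 (give scarf: Oscar -> Frank). State: camera:Frank, lamp:Oscar, scarf:Frank
Event 5 (give scarf: Frank -> Oscar). State: camera:Frank, lamp:Oscar, scarf:Oscar
Event 6 (swap scarf<->camera: now scarf:Frank, camera:Oscar). State: camera:Oscar, lamp:Oscar, scarf:Frank
Event 7 (give scarf: Frank -> Oscar). State: camera:Oscar, lamp:Oscar, scarf:Oscar
Event 8 (give lamp: Oscar -> Trent). State: camera:Oscar, lamp:Trent, scarf:Oscar
Event 9 (give camera: Oscar -> Frank). State: camera:Frank, lamp:Trent, scarf:Oscar
Event 10 (swap scarf<->camera: now scarf:Frank, camera:Oscar). State: camera:Oscar, lamp:Trent, scarf:Frank
Event 11 (give camera: Oscar -> Mallory). State: camera:Mallory, lamp:Trent, scarf:Frank
Event 12 (swap lamp<->camera: now lamp:Mallory, camera:Trent). State: camera:Trent, lamp:Mallory, scarf:Frank
Event 13 (give scarf: Frank -> Mallory). State: camera:Trent, lamp:Mallory, scarf:Mallory
Event 14 (give lamp: Mallory -> Frank). State: camera:Trent, lamp:Frank, scarf:Mallory

Final state: camera:Trent, lamp:Frank, scarf:Mallory
The camera is held by Trent.

Answer: Trent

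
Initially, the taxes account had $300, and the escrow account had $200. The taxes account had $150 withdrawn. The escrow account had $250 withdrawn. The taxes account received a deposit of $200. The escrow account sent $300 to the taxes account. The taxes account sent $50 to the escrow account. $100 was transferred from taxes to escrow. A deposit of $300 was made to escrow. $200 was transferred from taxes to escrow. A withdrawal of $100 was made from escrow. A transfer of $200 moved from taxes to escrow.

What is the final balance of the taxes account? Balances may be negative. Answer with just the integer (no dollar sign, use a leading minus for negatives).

Tracking account balances step by step:
Start: taxes=300, escrow=200
Event 1 (withdraw 150 from taxes): taxes: 300 - 150 = 150. Balances: taxes=150, escrow=200
Event 2 (withdraw 250 from escrow): escrow: 200 - 250 = -50. Balances: taxes=150, escrow=-50
Event 3 (deposit 200 to taxes): taxes: 150 + 200 = 350. Balances: taxes=350, escrow=-50
Event 4 (transfer 300 escrow -> taxes): escrow: -50 - 300 = -350, taxes: 350 + 300 = 650. Balances: taxes=650, escrow=-350
Event 5 (transfer 50 taxes -> escrow): taxes: 650 - 50 = 600, escrow: -350 + 50 = -300. Balances: taxes=600, escrow=-300
Event 6 (transfer 100 taxes -> escrow): taxes: 600 - 100 = 500, escrow: -300 + 100 = -200. Balances: taxes=500, escrow=-200
Event 7 (deposit 300 to escrow): escrow: -200 + 300 = 100. Balances: taxes=500, escrow=100
Event 8 (transfer 200 taxes -> escrow): taxes: 500 - 200 = 300, escrow: 100 + 200 = 300. Balances: taxes=300, escrow=300
Event 9 (withdraw 100 from escrow): escrow: 300 - 100 = 200. Balances: taxes=300, escrow=200
Event 10 (transfer 200 taxes -> escrow): taxes: 300 - 200 = 100, escrow: 200 + 200 = 400. Balances: taxes=100, escrow=400

Final balance of taxes: 100

Answer: 100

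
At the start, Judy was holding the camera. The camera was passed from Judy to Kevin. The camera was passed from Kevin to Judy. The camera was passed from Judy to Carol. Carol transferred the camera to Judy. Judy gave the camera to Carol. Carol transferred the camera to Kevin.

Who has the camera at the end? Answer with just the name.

Answer: Kevin

Derivation:
Tracking the camera through each event:
Start: Judy has the camera.
After event 1: Kevin has the camera.
After event 2: Judy has the camera.
After event 3: Carol has the camera.
After event 4: Judy has the camera.
After event 5: Carol has the camera.
After event 6: Kevin has the camera.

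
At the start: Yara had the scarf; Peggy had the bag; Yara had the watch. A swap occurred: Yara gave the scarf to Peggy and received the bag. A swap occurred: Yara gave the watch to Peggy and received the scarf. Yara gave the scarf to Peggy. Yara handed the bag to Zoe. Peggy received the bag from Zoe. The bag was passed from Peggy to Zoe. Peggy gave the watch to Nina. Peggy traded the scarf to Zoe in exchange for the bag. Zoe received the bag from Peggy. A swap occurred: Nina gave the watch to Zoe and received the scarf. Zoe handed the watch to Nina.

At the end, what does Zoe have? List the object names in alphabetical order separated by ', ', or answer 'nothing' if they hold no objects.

Tracking all object holders:
Start: scarf:Yara, bag:Peggy, watch:Yara
Event 1 (swap scarf<->bag: now scarf:Peggy, bag:Yara). State: scarf:Peggy, bag:Yara, watch:Yara
Event 2 (swap watch<->scarf: now watch:Peggy, scarf:Yara). State: scarf:Yara, bag:Yara, watch:Peggy
Event 3 (give scarf: Yara -> Peggy). State: scarf:Peggy, bag:Yara, watch:Peggy
Event 4 (give bag: Yara -> Zoe). State: scarf:Peggy, bag:Zoe, watch:Peggy
Event 5 (give bag: Zoe -> Peggy). State: scarf:Peggy, bag:Peggy, watch:Peggy
Event 6 (give bag: Peggy -> Zoe). State: scarf:Peggy, bag:Zoe, watch:Peggy
Event 7 (give watch: Peggy -> Nina). State: scarf:Peggy, bag:Zoe, watch:Nina
Event 8 (swap scarf<->bag: now scarf:Zoe, bag:Peggy). State: scarf:Zoe, bag:Peggy, watch:Nina
Event 9 (give bag: Peggy -> Zoe). State: scarf:Zoe, bag:Zoe, watch:Nina
Event 10 (swap watch<->scarf: now watch:Zoe, scarf:Nina). State: scarf:Nina, bag:Zoe, watch:Zoe
Event 11 (give watch: Zoe -> Nina). State: scarf:Nina, bag:Zoe, watch:Nina

Final state: scarf:Nina, bag:Zoe, watch:Nina
Zoe holds: bag.

Answer: bag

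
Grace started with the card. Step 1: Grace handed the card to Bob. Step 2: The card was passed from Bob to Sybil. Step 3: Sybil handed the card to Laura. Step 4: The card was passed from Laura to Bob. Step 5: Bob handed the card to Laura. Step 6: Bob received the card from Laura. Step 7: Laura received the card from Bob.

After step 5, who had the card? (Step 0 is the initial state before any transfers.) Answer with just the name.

Answer: Laura

Derivation:
Tracking the card holder through step 5:
After step 0 (start): Grace
After step 1: Bob
After step 2: Sybil
After step 3: Laura
After step 4: Bob
After step 5: Laura

At step 5, the holder is Laura.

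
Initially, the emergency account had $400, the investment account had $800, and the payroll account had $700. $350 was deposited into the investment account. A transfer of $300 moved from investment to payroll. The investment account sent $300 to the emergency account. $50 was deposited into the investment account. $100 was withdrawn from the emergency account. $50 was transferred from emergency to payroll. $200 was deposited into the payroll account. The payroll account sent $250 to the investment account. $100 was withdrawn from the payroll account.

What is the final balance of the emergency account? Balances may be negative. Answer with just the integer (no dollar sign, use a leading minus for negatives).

Tracking account balances step by step:
Start: emergency=400, investment=800, payroll=700
Event 1 (deposit 350 to investment): investment: 800 + 350 = 1150. Balances: emergency=400, investment=1150, payroll=700
Event 2 (transfer 300 investment -> payroll): investment: 1150 - 300 = 850, payroll: 700 + 300 = 1000. Balances: emergency=400, investment=850, payroll=1000
Event 3 (transfer 300 investment -> emergency): investment: 850 - 300 = 550, emergency: 400 + 300 = 700. Balances: emergency=700, investment=550, payroll=1000
Event 4 (deposit 50 to investment): investment: 550 + 50 = 600. Balances: emergency=700, investment=600, payroll=1000
Event 5 (withdraw 100 from emergency): emergency: 700 - 100 = 600. Balances: emergency=600, investment=600, payroll=1000
Event 6 (transfer 50 emergency -> payroll): emergency: 600 - 50 = 550, payroll: 1000 + 50 = 1050. Balances: emergency=550, investment=600, payroll=1050
Event 7 (deposit 200 to payroll): payroll: 1050 + 200 = 1250. Balances: emergency=550, investment=600, payroll=1250
Event 8 (transfer 250 payroll -> investment): payroll: 1250 - 250 = 1000, investment: 600 + 250 = 850. Balances: emergency=550, investment=850, payroll=1000
Event 9 (withdraw 100 from payroll): payroll: 1000 - 100 = 900. Balances: emergency=550, investment=850, payroll=900

Final balance of emergency: 550

Answer: 550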